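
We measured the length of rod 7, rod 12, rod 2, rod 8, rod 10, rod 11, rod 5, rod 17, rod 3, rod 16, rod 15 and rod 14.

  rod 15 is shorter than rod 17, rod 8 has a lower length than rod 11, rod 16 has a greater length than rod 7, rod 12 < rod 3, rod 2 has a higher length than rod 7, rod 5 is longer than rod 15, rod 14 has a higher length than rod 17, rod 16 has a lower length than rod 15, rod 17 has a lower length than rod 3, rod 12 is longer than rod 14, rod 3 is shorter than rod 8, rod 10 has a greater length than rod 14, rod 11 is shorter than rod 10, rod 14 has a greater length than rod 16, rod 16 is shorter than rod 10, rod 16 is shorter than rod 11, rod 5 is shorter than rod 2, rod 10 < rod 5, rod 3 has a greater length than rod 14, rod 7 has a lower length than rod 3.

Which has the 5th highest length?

Piecing the relations together gives one ordering: rod 7 < rod 16 < rod 15 < rod 17 < rod 14 < rod 12 < rod 3 < rod 8 < rod 11 < rod 10 < rod 5 < rod 2.
Counting 5 from the largest end gives rod 8.

rod 8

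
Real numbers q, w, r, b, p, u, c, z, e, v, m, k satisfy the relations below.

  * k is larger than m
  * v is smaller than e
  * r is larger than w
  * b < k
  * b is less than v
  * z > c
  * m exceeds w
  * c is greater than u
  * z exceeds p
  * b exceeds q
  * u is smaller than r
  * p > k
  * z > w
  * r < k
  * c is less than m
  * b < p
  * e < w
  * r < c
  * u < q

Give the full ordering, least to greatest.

Nothing is placed below u, so it is least; from there u < q; q < b; b < v; v < e; e < w; w < r; r < c; c < m; m < k; k < p; p < z, each given directly.

u < q < b < v < e < w < r < c < m < k < p < z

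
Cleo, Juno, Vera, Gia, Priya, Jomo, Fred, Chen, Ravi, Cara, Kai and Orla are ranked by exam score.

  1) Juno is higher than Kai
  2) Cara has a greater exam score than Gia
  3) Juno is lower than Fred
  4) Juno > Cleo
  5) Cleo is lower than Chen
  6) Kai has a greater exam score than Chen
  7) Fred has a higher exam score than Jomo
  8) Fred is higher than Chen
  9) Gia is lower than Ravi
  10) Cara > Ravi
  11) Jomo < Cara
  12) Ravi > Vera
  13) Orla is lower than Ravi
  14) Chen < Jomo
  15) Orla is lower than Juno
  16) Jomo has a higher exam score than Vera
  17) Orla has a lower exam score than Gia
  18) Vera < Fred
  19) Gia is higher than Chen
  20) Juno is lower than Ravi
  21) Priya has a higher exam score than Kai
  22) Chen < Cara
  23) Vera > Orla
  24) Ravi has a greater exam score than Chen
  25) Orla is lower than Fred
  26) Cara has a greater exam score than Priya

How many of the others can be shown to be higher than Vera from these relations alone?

4

Directly above Vera: Jomo, Ravi, Fred.
One step further: Cara (4 so far).
No other element is forced above Vera by the given relations, so the count is 4.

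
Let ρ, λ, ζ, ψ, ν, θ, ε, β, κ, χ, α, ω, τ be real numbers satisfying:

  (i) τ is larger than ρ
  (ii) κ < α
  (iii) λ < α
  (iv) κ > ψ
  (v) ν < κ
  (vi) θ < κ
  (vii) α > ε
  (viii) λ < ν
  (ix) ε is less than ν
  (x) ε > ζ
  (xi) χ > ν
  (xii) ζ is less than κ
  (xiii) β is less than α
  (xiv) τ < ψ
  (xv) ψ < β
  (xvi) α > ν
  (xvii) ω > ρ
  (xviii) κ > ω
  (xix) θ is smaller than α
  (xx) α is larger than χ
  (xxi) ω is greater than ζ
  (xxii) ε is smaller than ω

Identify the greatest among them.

ζ is not greatest since ζ < ω; ρ is not greatest since ρ < τ; τ is not greatest since τ < ψ; ψ is not greatest since ψ < κ; ε is not greatest since ε < ν; λ is not greatest since λ < ν; ν is not greatest since ν < α; θ is not greatest since θ < κ; ω is not greatest since ω < κ; κ is not greatest since κ < α; χ is not greatest since χ < α; β is not greatest since β < α.
Only α has nothing above it, so α is the greatest.

α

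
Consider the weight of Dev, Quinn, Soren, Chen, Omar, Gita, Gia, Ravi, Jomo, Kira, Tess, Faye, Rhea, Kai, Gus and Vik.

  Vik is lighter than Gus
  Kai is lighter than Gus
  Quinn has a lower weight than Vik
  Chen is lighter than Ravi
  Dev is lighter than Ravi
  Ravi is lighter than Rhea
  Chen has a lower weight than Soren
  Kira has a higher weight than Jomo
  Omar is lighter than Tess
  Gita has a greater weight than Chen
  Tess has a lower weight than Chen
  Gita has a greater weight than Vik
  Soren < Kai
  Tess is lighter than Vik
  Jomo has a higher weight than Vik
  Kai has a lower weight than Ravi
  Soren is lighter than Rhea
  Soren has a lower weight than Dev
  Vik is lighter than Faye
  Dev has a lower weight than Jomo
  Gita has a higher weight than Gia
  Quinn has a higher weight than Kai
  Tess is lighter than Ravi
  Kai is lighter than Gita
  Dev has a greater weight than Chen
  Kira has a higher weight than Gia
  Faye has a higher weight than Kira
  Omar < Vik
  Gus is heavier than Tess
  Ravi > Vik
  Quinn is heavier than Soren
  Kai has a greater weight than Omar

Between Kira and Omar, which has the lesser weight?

Omar

Link the given pairs in sequence: Omar < Tess; Tess < Chen; Chen < Soren; Soren < Kai; Kai < Quinn; Quinn < Vik; Vik < Jomo; Jomo < Kira.
Chaining these gives Omar < Tess < Chen < Soren < Kai < Quinn < Vik < Jomo < Kira.
So Omar < Kira; Omar is the lighter of the two.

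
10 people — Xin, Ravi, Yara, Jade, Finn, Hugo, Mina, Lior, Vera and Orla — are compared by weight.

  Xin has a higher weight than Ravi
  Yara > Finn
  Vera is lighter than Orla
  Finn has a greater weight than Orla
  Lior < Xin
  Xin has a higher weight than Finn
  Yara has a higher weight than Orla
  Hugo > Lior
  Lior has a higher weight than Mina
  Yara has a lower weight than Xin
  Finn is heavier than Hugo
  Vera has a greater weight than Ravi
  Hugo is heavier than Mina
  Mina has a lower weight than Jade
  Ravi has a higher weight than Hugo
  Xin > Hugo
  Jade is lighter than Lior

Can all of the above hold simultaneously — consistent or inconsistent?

consistent

Every relation is compatible with Mina < Jade < Lior < Hugo < Ravi < Vera < Orla < Finn < Yara < Xin; the set is consistent.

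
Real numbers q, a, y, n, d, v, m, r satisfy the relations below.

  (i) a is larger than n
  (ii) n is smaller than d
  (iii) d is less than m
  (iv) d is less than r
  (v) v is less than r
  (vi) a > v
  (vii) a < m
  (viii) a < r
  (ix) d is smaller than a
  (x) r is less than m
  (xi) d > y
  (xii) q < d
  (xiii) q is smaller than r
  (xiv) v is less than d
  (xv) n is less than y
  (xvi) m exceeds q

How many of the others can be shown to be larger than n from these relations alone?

The elements the relations force above n are y, d, a, r, m — no chain reaches any other.
That is 5.

5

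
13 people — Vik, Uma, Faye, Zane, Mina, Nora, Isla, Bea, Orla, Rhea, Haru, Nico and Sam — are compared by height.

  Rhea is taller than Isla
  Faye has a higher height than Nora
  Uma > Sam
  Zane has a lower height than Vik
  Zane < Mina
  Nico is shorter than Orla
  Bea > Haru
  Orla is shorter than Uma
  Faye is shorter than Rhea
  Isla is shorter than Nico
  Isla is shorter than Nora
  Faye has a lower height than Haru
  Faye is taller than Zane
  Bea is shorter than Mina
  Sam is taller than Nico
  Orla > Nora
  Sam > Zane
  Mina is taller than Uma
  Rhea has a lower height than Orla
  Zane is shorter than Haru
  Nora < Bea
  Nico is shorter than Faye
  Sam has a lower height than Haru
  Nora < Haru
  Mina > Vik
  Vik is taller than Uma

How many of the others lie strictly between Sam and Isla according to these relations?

1

Chaining upward from Isla reaches: Nico, Nora, Faye, Haru, Rhea, Orla, Bea, Uma, Vik, Mina.
Chaining downward from Sam reaches: Nico, Zane.
Strictly between Isla and Sam are those in both lists: Nico — 1 element.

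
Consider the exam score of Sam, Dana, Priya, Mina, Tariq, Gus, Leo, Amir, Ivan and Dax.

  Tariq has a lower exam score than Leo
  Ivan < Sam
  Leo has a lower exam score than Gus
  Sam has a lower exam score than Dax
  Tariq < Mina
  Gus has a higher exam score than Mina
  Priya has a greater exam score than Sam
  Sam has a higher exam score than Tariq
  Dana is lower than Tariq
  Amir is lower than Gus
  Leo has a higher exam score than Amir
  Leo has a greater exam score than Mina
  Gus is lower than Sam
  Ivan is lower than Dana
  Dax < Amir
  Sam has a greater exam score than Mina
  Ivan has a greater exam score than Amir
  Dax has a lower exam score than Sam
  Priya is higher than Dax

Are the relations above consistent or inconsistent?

We have Sam < Dax stated directly, yet also Dax < Amir < Ivan < Dana < Tariq < Mina < Leo < Gus < Sam by chaining the others — so Dax < Sam. Contradiction.

inconsistent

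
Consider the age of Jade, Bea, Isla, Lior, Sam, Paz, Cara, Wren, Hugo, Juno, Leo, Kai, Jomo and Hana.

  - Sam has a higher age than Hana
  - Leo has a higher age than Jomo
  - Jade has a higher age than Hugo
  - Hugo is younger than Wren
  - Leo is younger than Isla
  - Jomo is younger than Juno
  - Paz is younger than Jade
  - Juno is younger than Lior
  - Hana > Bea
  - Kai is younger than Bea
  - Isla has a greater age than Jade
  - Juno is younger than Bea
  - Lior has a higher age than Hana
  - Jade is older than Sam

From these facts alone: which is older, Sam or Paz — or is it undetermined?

undetermined

Following every chain through Sam: above Sam we get Jade, Isla; below Sam we get Jomo, Juno, Kai, Bea, Hana.
Paz is not reached, and no chain runs the other way from Paz to Sam.
So the given relations leave the order of Sam and Paz undetermined.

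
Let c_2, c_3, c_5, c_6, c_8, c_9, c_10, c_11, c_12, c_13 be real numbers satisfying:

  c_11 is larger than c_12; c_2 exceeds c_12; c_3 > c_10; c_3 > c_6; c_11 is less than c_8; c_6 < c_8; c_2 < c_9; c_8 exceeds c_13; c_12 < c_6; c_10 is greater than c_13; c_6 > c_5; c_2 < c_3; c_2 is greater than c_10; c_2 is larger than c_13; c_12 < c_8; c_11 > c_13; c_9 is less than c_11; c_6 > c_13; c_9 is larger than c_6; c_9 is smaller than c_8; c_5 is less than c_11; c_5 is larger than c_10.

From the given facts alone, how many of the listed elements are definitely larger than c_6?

4

From c_6 the given relations immediately reach c_9, c_3, c_8.
From those, c_11 — 4 in total.
No other element is forced above c_6 by the given relations, so the count is 4.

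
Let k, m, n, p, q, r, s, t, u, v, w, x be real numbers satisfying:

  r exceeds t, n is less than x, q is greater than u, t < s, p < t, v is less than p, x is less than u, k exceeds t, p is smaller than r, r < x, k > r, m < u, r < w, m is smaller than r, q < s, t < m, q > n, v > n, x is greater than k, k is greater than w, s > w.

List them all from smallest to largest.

n < v < p < t < m < r < w < k < x < u < q < s

Nothing is placed below n, so it is least; from there n < v; v < p; p < t; t < m; m < r; r < w; w < k; k < x; x < u; u < q; q < s, each given directly.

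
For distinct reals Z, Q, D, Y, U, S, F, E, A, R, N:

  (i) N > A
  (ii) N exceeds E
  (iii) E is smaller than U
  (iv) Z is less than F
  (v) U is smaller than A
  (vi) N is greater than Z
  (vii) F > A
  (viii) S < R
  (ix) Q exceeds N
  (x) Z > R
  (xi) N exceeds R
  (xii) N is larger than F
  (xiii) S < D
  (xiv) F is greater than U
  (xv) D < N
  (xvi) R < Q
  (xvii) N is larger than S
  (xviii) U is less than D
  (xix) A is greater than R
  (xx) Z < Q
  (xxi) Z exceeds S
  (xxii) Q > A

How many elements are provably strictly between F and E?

The relations place E below F. An element lies strictly between them when it is forced above E and also forced below F.
Above E: {U, A, D, N, Q}. Below F: {S, R, Z, U, A}.
Intersection: {U, A} — 2.

2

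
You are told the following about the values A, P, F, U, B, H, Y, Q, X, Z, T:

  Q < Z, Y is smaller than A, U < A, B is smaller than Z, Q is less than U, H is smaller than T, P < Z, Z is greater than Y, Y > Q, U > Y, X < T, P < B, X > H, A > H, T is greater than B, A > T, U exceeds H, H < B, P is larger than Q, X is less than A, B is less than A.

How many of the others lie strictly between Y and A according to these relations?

The relations place Y below A. An element lies strictly between them when it is forced above Y and also forced below A.
Above Y: {Z, U}. Below A: {Q, H, P, B, X, U, T}.
Intersection: {U} — 1.

1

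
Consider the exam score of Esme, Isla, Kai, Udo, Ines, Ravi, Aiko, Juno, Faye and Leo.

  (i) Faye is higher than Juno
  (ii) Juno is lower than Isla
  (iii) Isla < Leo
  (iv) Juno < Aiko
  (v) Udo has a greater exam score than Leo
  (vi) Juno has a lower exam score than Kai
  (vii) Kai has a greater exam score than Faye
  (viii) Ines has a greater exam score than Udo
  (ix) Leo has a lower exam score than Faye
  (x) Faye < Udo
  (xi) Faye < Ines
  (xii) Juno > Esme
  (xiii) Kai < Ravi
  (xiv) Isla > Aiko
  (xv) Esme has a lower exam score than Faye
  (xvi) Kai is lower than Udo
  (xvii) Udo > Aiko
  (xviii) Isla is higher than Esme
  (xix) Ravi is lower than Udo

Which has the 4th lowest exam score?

Isla

Piecing the relations together gives one ordering: Esme < Juno < Aiko < Isla < Leo < Faye < Kai < Ravi < Udo < Ines.
The 4th smallest is Isla.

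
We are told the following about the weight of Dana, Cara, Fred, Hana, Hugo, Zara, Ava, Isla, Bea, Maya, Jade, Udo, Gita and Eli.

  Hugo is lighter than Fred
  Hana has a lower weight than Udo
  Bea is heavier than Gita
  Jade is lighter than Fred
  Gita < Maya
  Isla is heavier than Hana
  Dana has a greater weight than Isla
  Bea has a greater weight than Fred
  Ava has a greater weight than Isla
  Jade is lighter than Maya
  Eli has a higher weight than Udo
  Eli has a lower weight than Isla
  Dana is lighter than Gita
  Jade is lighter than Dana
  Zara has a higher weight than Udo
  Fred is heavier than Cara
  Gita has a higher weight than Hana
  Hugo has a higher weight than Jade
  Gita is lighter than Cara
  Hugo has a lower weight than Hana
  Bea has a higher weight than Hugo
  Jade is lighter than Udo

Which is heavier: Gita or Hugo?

Gita

Link the given pairs in sequence: Hugo < Hana; Hana < Udo; Udo < Eli; Eli < Isla; Isla < Dana; Dana < Gita.
Together: Hugo < Hana < Udo < Eli < Isla < Dana < Gita.
So Hugo < Gita; Gita is the heavier of the two.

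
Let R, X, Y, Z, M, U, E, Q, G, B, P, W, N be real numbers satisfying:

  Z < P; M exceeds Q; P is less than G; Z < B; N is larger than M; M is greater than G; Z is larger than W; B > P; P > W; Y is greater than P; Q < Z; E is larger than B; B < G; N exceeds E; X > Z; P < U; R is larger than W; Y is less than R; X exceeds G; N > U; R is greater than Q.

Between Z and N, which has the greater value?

Z < P and P < B give Z < B.
Then B < G extends the chain to G.
With G < M: Z < P < B < G < M.
Then M < N extends the chain to N.
So Z < N; N is the larger of the two.

N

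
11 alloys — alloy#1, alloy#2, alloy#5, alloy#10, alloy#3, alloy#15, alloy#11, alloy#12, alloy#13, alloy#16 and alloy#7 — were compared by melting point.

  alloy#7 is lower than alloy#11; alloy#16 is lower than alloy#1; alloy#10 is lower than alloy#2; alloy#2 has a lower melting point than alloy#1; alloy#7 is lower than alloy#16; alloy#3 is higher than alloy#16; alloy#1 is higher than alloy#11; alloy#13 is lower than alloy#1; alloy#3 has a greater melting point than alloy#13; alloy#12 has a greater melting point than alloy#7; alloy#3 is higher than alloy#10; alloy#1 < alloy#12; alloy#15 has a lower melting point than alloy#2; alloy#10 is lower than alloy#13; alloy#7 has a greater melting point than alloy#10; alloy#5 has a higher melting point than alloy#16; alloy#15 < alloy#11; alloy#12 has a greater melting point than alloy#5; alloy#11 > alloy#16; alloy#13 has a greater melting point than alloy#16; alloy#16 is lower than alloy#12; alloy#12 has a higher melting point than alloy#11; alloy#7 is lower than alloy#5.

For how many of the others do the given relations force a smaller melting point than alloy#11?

4

Directly below alloy#11: alloy#15, alloy#7, alloy#16.
One step further: alloy#10 (4 so far).
No other element is forced below alloy#11 by the given relations, so the count is 4.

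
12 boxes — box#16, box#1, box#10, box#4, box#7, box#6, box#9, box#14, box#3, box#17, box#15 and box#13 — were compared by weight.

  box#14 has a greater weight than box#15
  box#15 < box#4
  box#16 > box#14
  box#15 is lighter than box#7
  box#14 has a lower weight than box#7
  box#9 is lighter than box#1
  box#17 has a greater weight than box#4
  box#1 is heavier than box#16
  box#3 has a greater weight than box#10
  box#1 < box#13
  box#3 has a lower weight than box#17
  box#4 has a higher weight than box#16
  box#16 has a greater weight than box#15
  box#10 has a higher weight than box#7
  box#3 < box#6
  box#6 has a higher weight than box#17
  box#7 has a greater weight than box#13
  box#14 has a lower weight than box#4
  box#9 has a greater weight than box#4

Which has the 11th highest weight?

The consecutive relations fix a unique order: box#15 < box#14 < box#16 < box#4 < box#9 < box#1 < box#13 < box#7 < box#10 < box#3 < box#17 < box#6.
The 11th largest is box#14.

box#14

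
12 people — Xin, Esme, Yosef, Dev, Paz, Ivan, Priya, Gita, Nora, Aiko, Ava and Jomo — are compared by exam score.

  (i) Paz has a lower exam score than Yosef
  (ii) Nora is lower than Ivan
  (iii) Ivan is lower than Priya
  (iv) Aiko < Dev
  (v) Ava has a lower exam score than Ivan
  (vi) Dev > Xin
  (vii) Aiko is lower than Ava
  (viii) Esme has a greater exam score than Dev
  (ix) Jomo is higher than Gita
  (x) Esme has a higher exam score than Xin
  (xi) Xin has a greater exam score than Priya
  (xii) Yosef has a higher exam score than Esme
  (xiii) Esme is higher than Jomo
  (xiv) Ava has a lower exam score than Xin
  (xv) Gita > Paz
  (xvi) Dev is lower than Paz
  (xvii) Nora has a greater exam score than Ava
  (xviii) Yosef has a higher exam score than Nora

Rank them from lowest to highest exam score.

Each adjacent pair is fixed by a given relation: Aiko < Ava; Ava < Nora; Nora < Ivan; Ivan < Priya; Priya < Xin; Xin < Dev; Dev < Paz; Paz < Gita; Gita < Jomo; Jomo < Esme; Esme < Yosef. Chaining them end to end gives the full order.

Aiko < Ava < Nora < Ivan < Priya < Xin < Dev < Paz < Gita < Jomo < Esme < Yosef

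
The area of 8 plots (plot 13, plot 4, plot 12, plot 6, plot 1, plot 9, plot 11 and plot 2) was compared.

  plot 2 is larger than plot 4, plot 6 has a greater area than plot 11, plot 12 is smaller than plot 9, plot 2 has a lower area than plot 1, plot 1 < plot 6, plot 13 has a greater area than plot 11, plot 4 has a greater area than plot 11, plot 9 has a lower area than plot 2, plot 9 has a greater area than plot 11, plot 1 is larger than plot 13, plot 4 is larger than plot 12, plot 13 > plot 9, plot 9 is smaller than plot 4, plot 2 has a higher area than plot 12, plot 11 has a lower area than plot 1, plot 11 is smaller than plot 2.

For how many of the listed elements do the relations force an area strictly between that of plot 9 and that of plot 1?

3

Chaining upward from plot 9 reaches: plot 4, plot 13, plot 2, plot 6.
Chaining downward from plot 1 reaches: plot 12, plot 11, plot 4, plot 13, plot 2.
Strictly between plot 9 and plot 1 are those in both lists: plot 4, plot 13, plot 2 — 3 elements.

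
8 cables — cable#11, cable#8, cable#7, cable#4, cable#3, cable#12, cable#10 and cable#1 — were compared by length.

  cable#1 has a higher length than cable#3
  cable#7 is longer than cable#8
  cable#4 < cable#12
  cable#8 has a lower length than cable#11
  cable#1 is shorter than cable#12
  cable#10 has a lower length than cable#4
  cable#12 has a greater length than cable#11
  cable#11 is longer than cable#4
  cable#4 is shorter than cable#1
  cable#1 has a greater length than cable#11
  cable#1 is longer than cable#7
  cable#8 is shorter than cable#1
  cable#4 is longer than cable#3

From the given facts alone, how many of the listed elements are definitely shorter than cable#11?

The elements the relations force below cable#11 are cable#8, cable#3, cable#10, cable#4 — no chain reaches any other.
That is 4.

4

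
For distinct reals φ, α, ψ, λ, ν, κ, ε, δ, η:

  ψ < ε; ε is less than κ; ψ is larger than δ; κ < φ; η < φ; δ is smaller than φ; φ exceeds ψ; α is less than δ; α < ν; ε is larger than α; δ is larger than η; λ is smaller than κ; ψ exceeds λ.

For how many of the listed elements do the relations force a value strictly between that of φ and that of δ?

3

Chaining upward from δ reaches: ψ, ε, κ.
Chaining downward from φ reaches: η, λ, α, ψ, ε, κ.
Strictly between δ and φ are those in both lists: ψ, ε, κ — 3 elements.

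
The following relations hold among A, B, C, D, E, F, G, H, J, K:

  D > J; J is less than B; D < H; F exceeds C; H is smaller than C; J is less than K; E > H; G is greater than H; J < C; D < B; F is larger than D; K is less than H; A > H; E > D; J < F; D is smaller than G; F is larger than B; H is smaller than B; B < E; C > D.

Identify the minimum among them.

J

D is not least since J < D; K is not least since J < K; H is not least since D < H; B is not least since H < B; A is not least since H < A; G is not least since D < G; C is not least since H < C; E is not least since B < E; F is not least since B < F.
Only J has nothing below it, so J is the minimum.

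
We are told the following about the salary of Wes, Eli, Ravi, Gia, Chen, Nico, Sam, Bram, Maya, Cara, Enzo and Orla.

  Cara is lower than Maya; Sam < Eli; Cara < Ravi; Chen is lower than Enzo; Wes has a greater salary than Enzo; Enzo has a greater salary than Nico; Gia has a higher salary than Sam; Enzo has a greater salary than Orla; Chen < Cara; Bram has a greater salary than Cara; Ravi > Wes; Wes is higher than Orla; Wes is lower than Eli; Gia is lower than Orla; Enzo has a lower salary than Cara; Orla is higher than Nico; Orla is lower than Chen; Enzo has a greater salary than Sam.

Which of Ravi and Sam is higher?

Sam < Gia and Gia < Orla give Sam < Orla.
With Orla < Chen: Sam < Gia < Orla < Chen.
With Chen < Enzo: Sam < Gia < Orla < Chen < Enzo.
Then Enzo < Cara extends the chain to Cara.
With Cara < Ravi: Sam < Gia < Orla < Chen < Enzo < Cara < Ravi.
So Sam < Ravi; Ravi is the higher of the two.

Ravi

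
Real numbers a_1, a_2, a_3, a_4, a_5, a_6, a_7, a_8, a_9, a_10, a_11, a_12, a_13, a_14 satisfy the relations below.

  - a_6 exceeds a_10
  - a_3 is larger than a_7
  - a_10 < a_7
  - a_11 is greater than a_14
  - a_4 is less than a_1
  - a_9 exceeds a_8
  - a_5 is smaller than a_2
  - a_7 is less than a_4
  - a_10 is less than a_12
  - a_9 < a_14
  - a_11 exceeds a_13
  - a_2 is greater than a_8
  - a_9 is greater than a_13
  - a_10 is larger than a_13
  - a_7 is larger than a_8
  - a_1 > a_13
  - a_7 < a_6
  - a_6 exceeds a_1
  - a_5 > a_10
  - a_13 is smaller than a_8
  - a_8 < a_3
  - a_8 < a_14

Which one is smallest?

a_13

Chaining upward from a_13: directly above it, a_10, a_8, a_9, a_11, a_1; then a_5, a_7, a_2, a_12, a_14, a_6, a_3; then a_4.
That covers every other element, and nothing is given below a_13, so a_13 is the smallest.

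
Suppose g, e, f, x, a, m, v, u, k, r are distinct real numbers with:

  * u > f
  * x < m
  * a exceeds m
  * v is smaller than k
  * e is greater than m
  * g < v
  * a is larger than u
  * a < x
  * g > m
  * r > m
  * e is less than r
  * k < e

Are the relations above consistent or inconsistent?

We have m < a stated directly, yet also a < x < m by chaining the others — so a < m. Contradiction.

inconsistent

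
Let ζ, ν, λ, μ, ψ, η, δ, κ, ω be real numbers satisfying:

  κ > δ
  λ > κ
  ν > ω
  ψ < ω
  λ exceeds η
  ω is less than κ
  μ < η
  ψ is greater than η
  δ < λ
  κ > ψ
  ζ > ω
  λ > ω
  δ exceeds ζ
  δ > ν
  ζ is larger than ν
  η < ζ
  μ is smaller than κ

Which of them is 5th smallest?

ν

Chaining the given pairs: μ < η < ψ < ω < ν < ζ < δ < κ < λ.
Counting 5 from the smallest end gives ν.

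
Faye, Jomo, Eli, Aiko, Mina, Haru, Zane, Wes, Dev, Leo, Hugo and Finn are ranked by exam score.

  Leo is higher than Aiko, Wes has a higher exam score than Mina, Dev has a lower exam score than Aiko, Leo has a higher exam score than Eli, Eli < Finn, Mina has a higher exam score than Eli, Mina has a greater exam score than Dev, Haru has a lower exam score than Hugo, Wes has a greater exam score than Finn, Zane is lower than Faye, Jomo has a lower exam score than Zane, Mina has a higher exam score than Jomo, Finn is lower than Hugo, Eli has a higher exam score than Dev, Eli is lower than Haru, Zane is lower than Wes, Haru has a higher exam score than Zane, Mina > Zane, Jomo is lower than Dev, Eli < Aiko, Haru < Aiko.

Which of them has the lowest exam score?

Jomo

Chaining upward from Jomo: directly above it, Dev, Zane, Mina; then Eli, Haru, Faye, Aiko, Wes; then Finn, Hugo, Leo.
That covers every other element, and nothing is given below Jomo, so Jomo is the lowest exam score.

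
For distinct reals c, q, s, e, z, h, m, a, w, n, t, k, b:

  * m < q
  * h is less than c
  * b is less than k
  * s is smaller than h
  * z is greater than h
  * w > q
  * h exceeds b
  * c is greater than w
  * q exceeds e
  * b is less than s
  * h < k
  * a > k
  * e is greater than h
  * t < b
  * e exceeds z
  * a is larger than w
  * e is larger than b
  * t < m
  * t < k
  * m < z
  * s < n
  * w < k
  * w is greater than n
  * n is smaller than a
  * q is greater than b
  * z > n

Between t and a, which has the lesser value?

t

The relevant relations are t < b; b < s; s < h; h < z; z < e; e < q; q < w; w < k; k < a.
Together: t < b < s < h < z < e < q < w < k < a.
So t < a; t is the smaller of the two.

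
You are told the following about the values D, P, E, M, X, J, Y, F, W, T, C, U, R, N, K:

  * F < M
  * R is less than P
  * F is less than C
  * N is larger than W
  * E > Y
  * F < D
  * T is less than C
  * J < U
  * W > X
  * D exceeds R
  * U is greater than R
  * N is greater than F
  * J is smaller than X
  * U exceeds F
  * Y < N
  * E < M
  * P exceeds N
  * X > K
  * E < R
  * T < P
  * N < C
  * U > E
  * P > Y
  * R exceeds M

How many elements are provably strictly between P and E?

Chaining upward from E reaches: M, R, U, D.
Chaining downward from P reaches: T, K, F, J, Y, X, W, N, M, R.
Strictly between E and P are those in both lists: M, R — 2 elements.

2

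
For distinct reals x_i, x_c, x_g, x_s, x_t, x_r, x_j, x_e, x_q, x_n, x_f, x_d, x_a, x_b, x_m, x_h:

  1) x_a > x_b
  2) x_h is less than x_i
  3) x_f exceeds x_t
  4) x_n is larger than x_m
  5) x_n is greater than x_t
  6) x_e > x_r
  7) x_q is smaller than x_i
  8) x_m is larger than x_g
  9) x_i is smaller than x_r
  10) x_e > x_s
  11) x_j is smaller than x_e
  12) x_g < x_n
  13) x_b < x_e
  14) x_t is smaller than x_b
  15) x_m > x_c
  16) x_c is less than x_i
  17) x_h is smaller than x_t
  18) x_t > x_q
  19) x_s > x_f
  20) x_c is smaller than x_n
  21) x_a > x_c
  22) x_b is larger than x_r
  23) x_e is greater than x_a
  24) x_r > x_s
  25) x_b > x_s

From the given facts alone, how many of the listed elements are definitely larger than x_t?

7

From x_t the given relations immediately reach x_f, x_n, x_b.
From those, x_s, x_a, x_e — 6 in total.
From those, x_r — 7 in total.
Nothing else is reachable above x_t; 7 in all.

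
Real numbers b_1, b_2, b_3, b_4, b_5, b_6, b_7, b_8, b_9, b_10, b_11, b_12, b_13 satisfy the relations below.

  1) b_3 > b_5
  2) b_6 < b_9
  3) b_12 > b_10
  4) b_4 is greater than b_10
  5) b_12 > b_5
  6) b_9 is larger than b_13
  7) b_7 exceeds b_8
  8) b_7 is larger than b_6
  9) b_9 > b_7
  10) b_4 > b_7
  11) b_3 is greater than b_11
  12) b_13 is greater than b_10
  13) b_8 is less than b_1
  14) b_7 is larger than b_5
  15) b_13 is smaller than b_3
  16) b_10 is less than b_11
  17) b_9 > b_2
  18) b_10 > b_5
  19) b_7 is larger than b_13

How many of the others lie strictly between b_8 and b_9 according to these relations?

1

Chaining upward from b_8 reaches: b_1, b_7, b_4.
Chaining downward from b_9 reaches: b_5, b_10, b_13, b_6, b_7, b_2.
Strictly between b_8 and b_9 are those in both lists: b_7 — 1 element.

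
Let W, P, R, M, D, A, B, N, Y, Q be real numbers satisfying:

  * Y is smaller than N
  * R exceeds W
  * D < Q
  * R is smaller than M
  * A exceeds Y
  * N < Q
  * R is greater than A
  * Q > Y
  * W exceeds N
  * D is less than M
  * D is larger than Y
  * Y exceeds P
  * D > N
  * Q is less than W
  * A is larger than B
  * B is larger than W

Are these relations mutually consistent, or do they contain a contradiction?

consistent

The single ordering P < Y < N < D < Q < W < B < A < R < M satisfies every listed relation, so no contradiction arises.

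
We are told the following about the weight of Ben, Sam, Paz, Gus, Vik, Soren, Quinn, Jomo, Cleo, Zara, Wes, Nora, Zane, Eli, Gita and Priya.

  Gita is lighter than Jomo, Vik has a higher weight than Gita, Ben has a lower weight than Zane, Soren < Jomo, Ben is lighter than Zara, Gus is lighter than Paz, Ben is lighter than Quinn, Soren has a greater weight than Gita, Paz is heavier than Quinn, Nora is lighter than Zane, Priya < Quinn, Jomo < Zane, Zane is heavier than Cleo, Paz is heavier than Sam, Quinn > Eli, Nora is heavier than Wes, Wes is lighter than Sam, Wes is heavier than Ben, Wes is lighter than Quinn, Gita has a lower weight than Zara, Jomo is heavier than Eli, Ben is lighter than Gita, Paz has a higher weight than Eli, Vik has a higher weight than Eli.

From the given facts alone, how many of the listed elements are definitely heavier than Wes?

5

The elements the relations force above Wes are Nora, Quinn, Sam, Paz, Zane — no chain reaches any other.
That is 5.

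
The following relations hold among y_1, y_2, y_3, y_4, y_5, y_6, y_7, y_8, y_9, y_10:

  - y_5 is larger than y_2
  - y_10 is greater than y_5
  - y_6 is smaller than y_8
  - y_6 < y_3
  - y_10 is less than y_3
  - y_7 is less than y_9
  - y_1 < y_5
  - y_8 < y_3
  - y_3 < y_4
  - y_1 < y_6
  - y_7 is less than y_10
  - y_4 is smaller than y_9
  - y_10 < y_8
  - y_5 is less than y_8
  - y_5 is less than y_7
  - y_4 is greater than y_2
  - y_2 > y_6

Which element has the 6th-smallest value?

The consecutive relations fix a unique order: y_1 < y_6 < y_2 < y_5 < y_7 < y_10 < y_8 < y_3 < y_4 < y_9.
The 6th smallest is y_10.

y_10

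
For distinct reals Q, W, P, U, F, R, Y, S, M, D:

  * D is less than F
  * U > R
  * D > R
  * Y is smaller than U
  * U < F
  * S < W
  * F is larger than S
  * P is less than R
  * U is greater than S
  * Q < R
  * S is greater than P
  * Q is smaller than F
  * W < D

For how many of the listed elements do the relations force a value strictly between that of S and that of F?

Chaining upward from S reaches: W, U, D.
Chaining downward from F reaches: P, Y, W, Q, R, U, D.
Strictly between S and F are those in both lists: W, U, D — 3 elements.

3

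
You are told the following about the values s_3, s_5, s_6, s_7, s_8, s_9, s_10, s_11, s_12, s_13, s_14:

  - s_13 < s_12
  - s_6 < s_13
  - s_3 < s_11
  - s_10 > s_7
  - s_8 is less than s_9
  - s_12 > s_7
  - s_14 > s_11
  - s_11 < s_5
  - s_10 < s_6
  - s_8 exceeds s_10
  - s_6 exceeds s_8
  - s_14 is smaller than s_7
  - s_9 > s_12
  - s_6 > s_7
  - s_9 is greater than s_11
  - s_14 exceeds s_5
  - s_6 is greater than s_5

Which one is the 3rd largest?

The consecutive relations fix a unique order: s_3 < s_11 < s_5 < s_14 < s_7 < s_10 < s_8 < s_6 < s_13 < s_12 < s_9.
The 3rd largest is s_13.

s_13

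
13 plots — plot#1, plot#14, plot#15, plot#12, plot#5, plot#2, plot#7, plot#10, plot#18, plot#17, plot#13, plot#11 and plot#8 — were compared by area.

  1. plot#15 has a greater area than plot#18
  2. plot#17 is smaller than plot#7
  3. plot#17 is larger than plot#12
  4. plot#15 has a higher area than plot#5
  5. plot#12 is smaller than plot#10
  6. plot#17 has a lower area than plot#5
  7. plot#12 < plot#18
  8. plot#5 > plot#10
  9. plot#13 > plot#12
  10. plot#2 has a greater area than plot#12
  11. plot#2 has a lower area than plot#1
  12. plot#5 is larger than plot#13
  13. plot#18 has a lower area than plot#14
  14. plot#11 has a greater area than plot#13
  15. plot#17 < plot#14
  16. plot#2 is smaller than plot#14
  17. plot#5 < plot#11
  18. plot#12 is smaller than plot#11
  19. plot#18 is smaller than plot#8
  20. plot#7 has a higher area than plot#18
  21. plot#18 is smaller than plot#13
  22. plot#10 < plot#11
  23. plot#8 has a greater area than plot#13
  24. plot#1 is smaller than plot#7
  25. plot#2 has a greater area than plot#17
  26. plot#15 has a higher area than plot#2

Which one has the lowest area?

plot#17 is not least since plot#12 < plot#17; plot#18 is not least since plot#12 < plot#18; plot#2 is not least since plot#17 < plot#2; plot#14 is not least since plot#2 < plot#14; plot#10 is not least since plot#12 < plot#10; plot#13 is not least since plot#12 < plot#13; plot#1 is not least since plot#2 < plot#1; plot#8 is not least since plot#18 < plot#8; plot#7 is not least since plot#17 < plot#7; plot#5 is not least since plot#10 < plot#5; plot#15 is not least since plot#18 < plot#15; plot#11 is not least since plot#13 < plot#11.
Only plot#12 has nothing below it, so plot#12 is the lowest area.

plot#12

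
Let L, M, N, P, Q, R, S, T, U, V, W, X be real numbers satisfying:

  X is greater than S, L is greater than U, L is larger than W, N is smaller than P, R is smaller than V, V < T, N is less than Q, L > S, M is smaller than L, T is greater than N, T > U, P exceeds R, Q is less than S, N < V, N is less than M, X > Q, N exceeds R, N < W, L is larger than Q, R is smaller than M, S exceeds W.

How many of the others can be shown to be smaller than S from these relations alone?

Directly below S: W, Q.
One step further: N (3 so far).
One step further: R (4 so far).
No other element is forced below S by the given relations, so the count is 4.

4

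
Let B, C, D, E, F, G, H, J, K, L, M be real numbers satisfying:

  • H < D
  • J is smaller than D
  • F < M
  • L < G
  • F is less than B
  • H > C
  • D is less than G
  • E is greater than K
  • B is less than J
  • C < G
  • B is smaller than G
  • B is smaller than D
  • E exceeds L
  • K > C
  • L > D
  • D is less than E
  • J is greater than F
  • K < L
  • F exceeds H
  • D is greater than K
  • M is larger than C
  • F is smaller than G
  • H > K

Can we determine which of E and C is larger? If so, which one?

C < K < H < F < B < J < D < L < E, by transitivity through K, H, F, B, J, D, L.
So E is larger.

E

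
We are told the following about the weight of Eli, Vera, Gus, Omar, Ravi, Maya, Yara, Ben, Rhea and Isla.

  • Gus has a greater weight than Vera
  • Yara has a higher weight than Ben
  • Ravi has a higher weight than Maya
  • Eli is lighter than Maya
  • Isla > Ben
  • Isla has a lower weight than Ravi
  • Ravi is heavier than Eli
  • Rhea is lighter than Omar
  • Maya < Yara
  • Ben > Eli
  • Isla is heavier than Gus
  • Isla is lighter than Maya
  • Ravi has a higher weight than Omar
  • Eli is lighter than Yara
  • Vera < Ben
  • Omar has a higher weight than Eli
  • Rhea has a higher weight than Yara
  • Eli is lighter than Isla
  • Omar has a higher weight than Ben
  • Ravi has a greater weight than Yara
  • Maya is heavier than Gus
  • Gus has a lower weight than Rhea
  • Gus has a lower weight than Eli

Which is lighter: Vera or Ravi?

Vera

Vera < Gus < Eli < Ben < Isla < Maya < Yara < Rhea < Omar < Ravi, by transitivity through Gus, Eli, Ben, Isla, Maya, Yara, Rhea, Omar.
So Vera < Ravi; Vera is the lighter of the two.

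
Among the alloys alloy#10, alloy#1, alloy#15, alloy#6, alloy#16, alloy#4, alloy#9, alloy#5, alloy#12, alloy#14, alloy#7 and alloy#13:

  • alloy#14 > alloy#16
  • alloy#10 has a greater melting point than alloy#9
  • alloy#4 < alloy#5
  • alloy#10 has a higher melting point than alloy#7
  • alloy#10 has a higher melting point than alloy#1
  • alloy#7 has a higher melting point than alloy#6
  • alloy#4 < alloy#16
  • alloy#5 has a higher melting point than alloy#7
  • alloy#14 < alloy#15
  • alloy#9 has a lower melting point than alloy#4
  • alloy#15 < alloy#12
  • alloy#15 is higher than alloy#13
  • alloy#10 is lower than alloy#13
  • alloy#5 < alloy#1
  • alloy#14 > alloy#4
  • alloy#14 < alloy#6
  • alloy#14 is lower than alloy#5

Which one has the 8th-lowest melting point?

The consecutive relations fix a unique order: alloy#9 < alloy#4 < alloy#16 < alloy#14 < alloy#6 < alloy#7 < alloy#5 < alloy#1 < alloy#10 < alloy#13 < alloy#15 < alloy#12.
The 8th smallest is alloy#1.

alloy#1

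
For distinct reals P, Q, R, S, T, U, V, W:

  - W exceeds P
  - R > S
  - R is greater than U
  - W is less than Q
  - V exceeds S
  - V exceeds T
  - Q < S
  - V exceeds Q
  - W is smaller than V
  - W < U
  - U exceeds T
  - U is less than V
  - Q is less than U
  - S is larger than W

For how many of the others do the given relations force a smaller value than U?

4

From U the given relations immediately reach W, Q, T.
From those, P — 4 in total.
Nothing else is reachable below U; 4 in all.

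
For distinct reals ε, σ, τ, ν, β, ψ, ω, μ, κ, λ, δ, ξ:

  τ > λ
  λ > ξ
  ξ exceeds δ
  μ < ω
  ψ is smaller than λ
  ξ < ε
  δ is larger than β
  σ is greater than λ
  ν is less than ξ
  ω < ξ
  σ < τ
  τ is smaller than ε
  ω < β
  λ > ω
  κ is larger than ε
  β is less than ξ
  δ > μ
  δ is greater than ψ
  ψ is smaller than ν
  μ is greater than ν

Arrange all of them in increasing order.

The consecutive links are each given: ψ < ν; ν < μ; μ < ω; ω < β; β < δ; δ < ξ; ξ < λ; λ < σ; σ < τ; τ < ε; ε < κ.

ψ < ν < μ < ω < β < δ < ξ < λ < σ < τ < ε < κ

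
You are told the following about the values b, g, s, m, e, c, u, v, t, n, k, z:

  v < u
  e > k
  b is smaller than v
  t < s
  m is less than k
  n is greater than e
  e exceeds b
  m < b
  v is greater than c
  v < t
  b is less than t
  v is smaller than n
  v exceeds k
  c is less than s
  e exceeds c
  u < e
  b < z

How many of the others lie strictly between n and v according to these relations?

The relations place v below n. An element lies strictly between them when it is forced above v and also forced below n.
Above v: {u, e, t, s}. Below n: {c, m, k, b, u, e}.
Intersection: {u, e} — 2.

2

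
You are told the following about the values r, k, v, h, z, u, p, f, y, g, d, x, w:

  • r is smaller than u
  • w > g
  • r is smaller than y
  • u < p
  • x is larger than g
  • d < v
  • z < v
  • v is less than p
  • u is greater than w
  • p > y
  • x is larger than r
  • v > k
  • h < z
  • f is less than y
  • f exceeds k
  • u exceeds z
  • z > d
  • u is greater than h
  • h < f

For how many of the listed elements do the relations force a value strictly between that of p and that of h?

Chaining upward from h reaches: z, v, f, u, y.
Chaining downward from p reaches: g, d, z, k, r, v, f, w, u, y.
Strictly between h and p are those in both lists: z, v, f, u, y — 5 elements.

5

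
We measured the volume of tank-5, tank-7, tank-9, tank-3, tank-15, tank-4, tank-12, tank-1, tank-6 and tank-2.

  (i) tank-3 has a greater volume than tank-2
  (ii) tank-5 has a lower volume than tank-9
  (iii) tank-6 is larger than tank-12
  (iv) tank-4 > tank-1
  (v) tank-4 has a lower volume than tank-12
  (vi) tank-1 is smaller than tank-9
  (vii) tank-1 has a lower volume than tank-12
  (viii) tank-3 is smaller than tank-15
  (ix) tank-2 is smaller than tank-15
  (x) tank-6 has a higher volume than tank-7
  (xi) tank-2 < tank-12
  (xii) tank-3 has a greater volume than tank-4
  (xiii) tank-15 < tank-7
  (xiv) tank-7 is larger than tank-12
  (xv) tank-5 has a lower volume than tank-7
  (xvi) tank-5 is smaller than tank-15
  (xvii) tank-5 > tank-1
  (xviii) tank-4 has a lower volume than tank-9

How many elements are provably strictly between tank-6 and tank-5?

2

Chaining upward from tank-5 reaches: tank-9, tank-15, tank-7.
Chaining downward from tank-6 reaches: tank-1, tank-2, tank-4, tank-3, tank-12, tank-15, tank-7.
Strictly between tank-5 and tank-6 are those in both lists: tank-15, tank-7 — 2 elements.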